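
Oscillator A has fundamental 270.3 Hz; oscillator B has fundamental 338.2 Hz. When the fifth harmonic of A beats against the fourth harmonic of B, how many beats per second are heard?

Fifth harmonic of the first: 5·270.3 = 1351.5 Hz.
Fourth harmonic of the second: 4·338.2 = 1352.8 Hz.
f_beat = |1351.5 − 1352.8| = 1.3 Hz.

1.3 Hz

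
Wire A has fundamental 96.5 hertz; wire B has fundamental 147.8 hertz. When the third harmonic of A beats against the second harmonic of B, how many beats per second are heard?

6.1 Hz

Third harmonic of the first: 3·96.5 = 289.5 Hz.
Second harmonic of the second: 2·147.8 = 295.6 Hz.
f_beat = |289.5 − 295.6| = 6.1 Hz.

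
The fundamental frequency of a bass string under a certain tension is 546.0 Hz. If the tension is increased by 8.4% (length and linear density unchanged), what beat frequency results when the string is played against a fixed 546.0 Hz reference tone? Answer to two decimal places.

22.47 Hz

For a string, f ∝ √T, so the new frequency is 546.0·√1.084 = 568.4697 Hz.
f_beat = |568.4697 − 546.0| = 22.47 Hz.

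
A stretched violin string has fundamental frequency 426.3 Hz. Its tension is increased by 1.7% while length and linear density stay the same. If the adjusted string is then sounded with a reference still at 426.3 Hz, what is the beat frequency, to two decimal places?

For a string, f ∝ √T, so the new frequency is 426.3·√1.017 = 429.9083 Hz.
f_beat = |429.9083 − 426.3| = 3.61 Hz.

3.61 Hz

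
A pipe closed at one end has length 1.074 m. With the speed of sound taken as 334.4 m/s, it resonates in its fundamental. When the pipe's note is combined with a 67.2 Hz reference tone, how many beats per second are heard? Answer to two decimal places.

10.64 Hz

Closed pipe (odd harmonics): f_n = n·v/(4L) = 1·334.4/(4·1.074) = 77.8399 Hz.
f_beat = |77.8399 − 67.2| = 10.64 Hz.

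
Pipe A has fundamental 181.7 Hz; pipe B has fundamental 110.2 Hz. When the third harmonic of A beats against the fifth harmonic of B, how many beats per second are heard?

5.9 Hz

Third harmonic of the first: 3·181.7 = 545.1 Hz.
Fifth harmonic of the second: 5·110.2 = 551.0 Hz.
f_beat = |545.1 − 551.0| = 5.9 Hz.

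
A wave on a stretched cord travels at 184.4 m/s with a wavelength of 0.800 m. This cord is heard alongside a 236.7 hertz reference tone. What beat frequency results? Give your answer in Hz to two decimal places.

Source frequency f = v/λ = 184.4/0.800 = 230.5000 Hz.
f_beat = |230.5000 − 236.7| = 6.20 Hz.

6.20 Hz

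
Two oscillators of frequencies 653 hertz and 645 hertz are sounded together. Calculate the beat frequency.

f_beat = |f₁ − f₂|.
|653 − 645| = 8 Hz.

8 Hz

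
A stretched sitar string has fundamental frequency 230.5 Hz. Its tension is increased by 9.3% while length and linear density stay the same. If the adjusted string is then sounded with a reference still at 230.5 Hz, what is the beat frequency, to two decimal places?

For a string, f ∝ √T, so the new frequency is 230.5·√1.093 = 240.9800 Hz.
f_beat = |240.9800 − 230.5| = 10.48 Hz.

10.48 Hz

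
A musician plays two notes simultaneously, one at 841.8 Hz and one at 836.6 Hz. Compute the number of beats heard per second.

Beats arise from superposition of two nearby frequencies; the beat rate is |f₁ − f₂|.
|841.8 − 836.6| = 5.2 Hz.

5.2 Hz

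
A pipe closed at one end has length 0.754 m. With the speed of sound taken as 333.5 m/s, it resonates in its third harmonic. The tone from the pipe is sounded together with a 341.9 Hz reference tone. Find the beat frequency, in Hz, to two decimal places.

10.17 Hz

Closed pipe (odd harmonics): f_n = n·v/(4L) = 3·333.5/(4·0.754) = 331.7308 Hz.
f_beat = |331.7308 − 341.9| = 10.17 Hz.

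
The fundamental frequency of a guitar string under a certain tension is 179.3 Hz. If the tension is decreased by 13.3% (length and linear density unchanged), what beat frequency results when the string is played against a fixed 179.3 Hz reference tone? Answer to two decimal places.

12.35 Hz

For a string, f ∝ √T, so the new frequency is 179.3·√0.867 = 166.9513 Hz.
f_beat = |166.9513 − 179.3| = 12.35 Hz.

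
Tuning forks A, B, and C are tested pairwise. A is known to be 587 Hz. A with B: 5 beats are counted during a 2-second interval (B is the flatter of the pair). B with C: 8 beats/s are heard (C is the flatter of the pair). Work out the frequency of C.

A–B: Beat frequency = 5/2 = 2.5 Hz.
B is below A, so f_B = 587 − 2.5 = 584.5 Hz.
C is below B, so f_C = 584.5 − 8 = 576.5 Hz.

576.5 Hz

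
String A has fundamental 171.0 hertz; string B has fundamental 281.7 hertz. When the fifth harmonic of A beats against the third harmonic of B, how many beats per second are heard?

9.9 Hz

Fifth harmonic of the first: 5·171.0 = 855.0 Hz.
Third harmonic of the second: 3·281.7 = 845.1 Hz.
f_beat = |855.0 − 845.1| = 9.9 Hz.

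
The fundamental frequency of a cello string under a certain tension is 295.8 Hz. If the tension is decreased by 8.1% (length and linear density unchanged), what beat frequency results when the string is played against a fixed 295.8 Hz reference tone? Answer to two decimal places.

12.23 Hz

For a string, f ∝ √T, so the new frequency is 295.8·√0.919 = 283.5672 Hz.
f_beat = |283.5672 − 295.8| = 12.23 Hz.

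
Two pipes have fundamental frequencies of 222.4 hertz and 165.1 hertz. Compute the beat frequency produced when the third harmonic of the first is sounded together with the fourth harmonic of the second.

6.8 Hz

Third harmonic of the first: 3·222.4 = 667.2 Hz.
Fourth harmonic of the second: 4·165.1 = 660.4 Hz.
f_beat = |667.2 − 660.4| = 6.8 Hz.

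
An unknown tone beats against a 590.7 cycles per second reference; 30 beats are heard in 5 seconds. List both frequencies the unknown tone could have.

Beat frequency = 30/5 = 6 Hz.
|f − 590.7| = 6, so f = 590.7 ± 6.

584.7 Hz or 596.7 Hz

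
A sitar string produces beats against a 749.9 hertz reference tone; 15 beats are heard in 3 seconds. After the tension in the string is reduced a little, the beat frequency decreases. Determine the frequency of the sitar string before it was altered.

754.9 Hz

Beat frequency = 15/3 = 5 Hz.
|f − 749.9| = 5, so the sitar string was at either 744.9 Hz or 754.9 Hz.
Lower tension means lower frequency; the adjustment lowers the sitar string's frequency.
The beat rate fell, so the adjustment moved the sitar string toward 749.9 Hz — it must have started above the reference.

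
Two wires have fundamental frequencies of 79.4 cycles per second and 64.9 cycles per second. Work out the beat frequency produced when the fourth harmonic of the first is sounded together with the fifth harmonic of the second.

Fourth harmonic of the first: 4·79.4 = 317.6 Hz.
Fifth harmonic of the second: 5·64.9 = 324.5 Hz.
f_beat = |317.6 − 324.5| = 6.9 Hz.

6.9 Hz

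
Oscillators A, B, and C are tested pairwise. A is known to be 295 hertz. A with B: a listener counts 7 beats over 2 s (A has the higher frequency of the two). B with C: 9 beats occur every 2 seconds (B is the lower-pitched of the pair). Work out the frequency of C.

A–B: Beat frequency = 7/2 = 3.5 Hz.
B is below A, so f_B = 295 − 3.5 = 291.5 Hz.
B–C: Beat frequency = 9/2 = 4.5 Hz.
C is above B, so f_C = 291.5 + 4.5 = 296 Hz.

296 Hz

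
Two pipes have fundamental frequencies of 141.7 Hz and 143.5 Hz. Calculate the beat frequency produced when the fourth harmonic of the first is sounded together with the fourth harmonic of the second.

Fourth harmonic of the first: 4·141.7 = 566.8 Hz.
Fourth harmonic of the second: 4·143.5 = 574.0 Hz.
f_beat = |566.8 − 574.0| = 7.2 Hz.

7.2 Hz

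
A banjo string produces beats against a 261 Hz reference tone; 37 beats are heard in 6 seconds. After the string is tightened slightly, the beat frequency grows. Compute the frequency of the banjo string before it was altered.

267.1667 Hz

Beat frequency = 37/6 = 6.1667 Hz.
|f − 261| = 6.1667, so the banjo string was at either 254.8333 Hz or 267.1667 Hz.
Increasing tension raises a string's frequency; the adjustment raises the banjo string's frequency.
The beat rate rose, so the adjustment moved the banjo string further from 261 Hz — it was already above the reference.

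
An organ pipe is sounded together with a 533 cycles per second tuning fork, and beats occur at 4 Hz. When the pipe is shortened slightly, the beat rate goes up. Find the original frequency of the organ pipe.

537 Hz

|f − 533| = 4, so the organ pipe was at either 529 Hz or 537 Hz.
A shorter pipe has a higher fundamental; the adjustment raises the organ pipe's frequency.
The beat rate rose, so the adjustment moved the organ pipe further from 533 Hz — it was already above the reference.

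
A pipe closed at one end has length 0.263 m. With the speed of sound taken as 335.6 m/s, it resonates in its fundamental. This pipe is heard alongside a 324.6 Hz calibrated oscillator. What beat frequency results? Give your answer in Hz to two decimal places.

Closed pipe (odd harmonics): f_n = n·v/(4L) = 1·335.6/(4·0.263) = 319.0114 Hz.
f_beat = |319.0114 − 324.6| = 5.59 Hz.

5.59 Hz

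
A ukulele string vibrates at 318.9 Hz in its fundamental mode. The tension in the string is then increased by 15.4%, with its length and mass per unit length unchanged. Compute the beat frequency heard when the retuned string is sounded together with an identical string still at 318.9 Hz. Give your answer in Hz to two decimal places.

For a string, f ∝ √T, so the new frequency is 318.9·√1.154 = 342.5764 Hz.
f_beat = |342.5764 − 318.9| = 23.68 Hz.

23.68 Hz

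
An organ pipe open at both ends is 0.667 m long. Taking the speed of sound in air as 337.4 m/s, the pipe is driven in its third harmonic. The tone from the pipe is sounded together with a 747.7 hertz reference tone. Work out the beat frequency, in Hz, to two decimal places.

Open pipe: f_n = n·v/(2L) = 3·337.4/(2·0.667) = 758.7706 Hz.
f_beat = |758.7706 − 747.7| = 11.07 Hz.

11.07 Hz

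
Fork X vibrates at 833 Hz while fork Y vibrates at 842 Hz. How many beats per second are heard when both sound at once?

9 Hz

The beat frequency equals the magnitude of the frequency difference.
|833 − 842| = 9 Hz.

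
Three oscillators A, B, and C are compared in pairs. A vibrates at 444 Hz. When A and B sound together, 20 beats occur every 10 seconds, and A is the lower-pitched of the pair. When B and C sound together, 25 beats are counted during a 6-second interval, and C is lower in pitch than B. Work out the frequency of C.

A–B: Beat frequency = 20/10 = 2 Hz.
B is above A, so f_B = 444 + 2 = 446 Hz.
B–C: Beat frequency = 25/6 = 4.1667 Hz.
C is below B, so f_C = 446 − 4.1667 = 441.8333 Hz.

441.8333 Hz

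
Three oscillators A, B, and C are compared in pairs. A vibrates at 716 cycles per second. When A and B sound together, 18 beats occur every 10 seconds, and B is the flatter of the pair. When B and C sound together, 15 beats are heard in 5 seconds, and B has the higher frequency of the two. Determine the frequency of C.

A–B: Beat frequency = 18/10 = 1.8 Hz.
B is below A, so f_B = 716 − 1.8 = 714.2 Hz.
B–C: Beat frequency = 15/5 = 3 Hz.
C is below B, so f_C = 714.2 − 3 = 711.2 Hz.

711.2 Hz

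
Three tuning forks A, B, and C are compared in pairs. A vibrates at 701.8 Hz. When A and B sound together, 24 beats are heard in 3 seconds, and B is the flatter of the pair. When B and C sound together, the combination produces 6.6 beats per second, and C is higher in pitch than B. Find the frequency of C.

700.4 Hz

A–B: Beat frequency = 24/3 = 8 Hz.
B is below A, so f_B = 701.8 − 8 = 693.8 Hz.
C is above B, so f_C = 693.8 + 6.6 = 700.4 Hz.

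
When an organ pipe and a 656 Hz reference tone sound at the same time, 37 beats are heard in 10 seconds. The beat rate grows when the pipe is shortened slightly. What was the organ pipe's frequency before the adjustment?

Beat frequency = 37/10 = 3.7 Hz.
|f − 656| = 3.7, so the organ pipe was at either 652.3 Hz or 659.7 Hz.
A shorter pipe has a higher fundamental; the adjustment raises the organ pipe's frequency.
The beat rate rose, so the adjustment moved the organ pipe further from 656 Hz — it was already above the reference.

659.7 Hz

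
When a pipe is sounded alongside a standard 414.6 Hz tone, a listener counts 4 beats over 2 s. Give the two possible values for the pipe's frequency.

412.6 Hz or 416.6 Hz

Beat frequency = 4/2 = 2 Hz.
|f − 414.6| = 2, so f = 414.6 ± 2.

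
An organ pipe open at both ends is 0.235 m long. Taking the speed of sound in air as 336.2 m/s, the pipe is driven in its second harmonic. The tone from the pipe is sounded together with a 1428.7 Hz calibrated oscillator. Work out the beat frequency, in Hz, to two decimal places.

1.94 Hz

Open pipe: f_n = n·v/(2L) = 2·336.2/(2·0.235) = 1430.6383 Hz.
f_beat = |1430.6383 − 1428.7| = 1.94 Hz.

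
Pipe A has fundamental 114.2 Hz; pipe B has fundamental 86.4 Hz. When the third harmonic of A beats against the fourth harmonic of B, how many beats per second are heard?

3.0 Hz

Third harmonic of the first: 3·114.2 = 342.6 Hz.
Fourth harmonic of the second: 4·86.4 = 345.6 Hz.
f_beat = |342.6 − 345.6| = 3.0 Hz.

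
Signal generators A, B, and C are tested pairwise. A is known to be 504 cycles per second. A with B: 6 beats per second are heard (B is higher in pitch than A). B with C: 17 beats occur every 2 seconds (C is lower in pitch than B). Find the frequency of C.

501.5 Hz

B is above A, so f_B = 504 + 6 = 510 Hz.
B–C: Beat frequency = 17/2 = 8.5 Hz.
C is below B, so f_C = 510 − 8.5 = 501.5 Hz.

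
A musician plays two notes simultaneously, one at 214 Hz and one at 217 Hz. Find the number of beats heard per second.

The beat frequency equals the magnitude of the frequency difference.
|214 − 217| = 3 Hz.

3 Hz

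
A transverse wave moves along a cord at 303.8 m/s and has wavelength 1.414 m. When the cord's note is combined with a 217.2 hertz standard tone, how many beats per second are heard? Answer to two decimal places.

Source frequency f = v/λ = 303.8/1.414 = 214.8515 Hz.
f_beat = |214.8515 − 217.2| = 2.35 Hz.

2.35 Hz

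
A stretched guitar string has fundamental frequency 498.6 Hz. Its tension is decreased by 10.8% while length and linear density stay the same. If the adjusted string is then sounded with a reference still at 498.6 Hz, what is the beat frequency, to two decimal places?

27.69 Hz

For a string, f ∝ √T, so the new frequency is 498.6·√0.892 = 470.9065 Hz.
f_beat = |470.9065 − 498.6| = 27.69 Hz.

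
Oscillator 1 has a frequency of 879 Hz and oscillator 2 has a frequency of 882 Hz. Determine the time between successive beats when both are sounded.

0.333 s

f_beat = |879 − 882| = 3 Hz.
Beat period T = 1 / f_beat = 1 / 3 s.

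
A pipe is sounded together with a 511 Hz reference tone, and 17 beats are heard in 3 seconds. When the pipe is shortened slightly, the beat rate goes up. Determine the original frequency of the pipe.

516.6667 Hz

Beat frequency = 17/3 = 5.6667 Hz.
|f − 511| = 5.6667, so the pipe was at either 505.3333 Hz or 516.6667 Hz.
A shorter pipe has a higher fundamental; the adjustment raises the pipe's frequency.
The beat rate rose, so the adjustment moved the pipe further from 511 Hz — it was already above the reference.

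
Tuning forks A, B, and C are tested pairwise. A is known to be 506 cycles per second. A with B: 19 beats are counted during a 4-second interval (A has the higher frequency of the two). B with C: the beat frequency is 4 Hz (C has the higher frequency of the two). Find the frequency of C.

A–B: Beat frequency = 19/4 = 4.75 Hz.
B is below A, so f_B = 506 − 4.75 = 501.25 Hz.
C is above B, so f_C = 501.25 + 4 = 505.25 Hz.

505.25 Hz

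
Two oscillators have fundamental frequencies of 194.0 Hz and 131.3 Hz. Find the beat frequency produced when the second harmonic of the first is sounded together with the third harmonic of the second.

Second harmonic of the first: 2·194.0 = 388.0 Hz.
Third harmonic of the second: 3·131.3 = 393.9 Hz.
f_beat = |388.0 − 393.9| = 5.9 Hz.

5.9 Hz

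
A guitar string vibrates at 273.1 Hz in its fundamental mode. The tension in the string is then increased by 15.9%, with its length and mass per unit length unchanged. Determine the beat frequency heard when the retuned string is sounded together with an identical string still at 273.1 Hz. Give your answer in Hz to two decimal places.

For a string, f ∝ √T, so the new frequency is 273.1·√1.159 = 294.0109 Hz.
f_beat = |294.0109 − 273.1| = 20.91 Hz.

20.91 Hz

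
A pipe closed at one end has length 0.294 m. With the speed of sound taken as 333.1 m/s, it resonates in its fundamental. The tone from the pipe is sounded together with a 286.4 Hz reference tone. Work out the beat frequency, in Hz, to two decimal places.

Closed pipe (odd harmonics): f_n = n·v/(4L) = 1·333.1/(4·0.294) = 283.2483 Hz.
f_beat = |283.2483 − 286.4| = 3.15 Hz.

3.15 Hz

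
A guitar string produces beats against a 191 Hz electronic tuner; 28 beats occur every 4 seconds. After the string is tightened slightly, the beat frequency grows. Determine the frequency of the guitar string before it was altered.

198 Hz

Beat frequency = 28/4 = 7 Hz.
|f − 191| = 7, so the guitar string was at either 184 Hz or 198 Hz.
Increasing tension raises a string's frequency; the adjustment raises the guitar string's frequency.
The beat rate rose, so the adjustment moved the guitar string further from 191 Hz — it was already above the reference.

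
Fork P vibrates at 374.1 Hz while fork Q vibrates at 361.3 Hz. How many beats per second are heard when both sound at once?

The beat frequency equals the magnitude of the frequency difference.
|374.1 − 361.3| = 12.8 Hz.

12.8 Hz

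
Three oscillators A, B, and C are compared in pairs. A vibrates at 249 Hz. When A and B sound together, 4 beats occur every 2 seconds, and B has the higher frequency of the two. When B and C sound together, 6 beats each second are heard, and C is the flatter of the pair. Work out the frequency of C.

A–B: Beat frequency = 4/2 = 2 Hz.
B is above A, so f_B = 249 + 2 = 251 Hz.
C is below B, so f_C = 251 − 6 = 245 Hz.

245 Hz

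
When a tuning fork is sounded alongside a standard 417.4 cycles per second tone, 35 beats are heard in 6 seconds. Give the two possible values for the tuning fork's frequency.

Beat frequency = 35/6 = 5.8333 Hz.
|f − 417.4| = 5.8333, so f = 417.4 ± 5.8333.

411.5667 Hz or 423.2333 Hz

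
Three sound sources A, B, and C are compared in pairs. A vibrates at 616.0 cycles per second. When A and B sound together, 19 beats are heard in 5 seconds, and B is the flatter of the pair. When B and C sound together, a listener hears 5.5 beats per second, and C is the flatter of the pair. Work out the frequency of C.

A–B: Beat frequency = 19/5 = 3.8 Hz.
B is below A, so f_B = 616.0 − 3.8 = 612.2 Hz.
C is below B, so f_C = 612.2 − 5.5 = 606.7 Hz.

606.7 Hz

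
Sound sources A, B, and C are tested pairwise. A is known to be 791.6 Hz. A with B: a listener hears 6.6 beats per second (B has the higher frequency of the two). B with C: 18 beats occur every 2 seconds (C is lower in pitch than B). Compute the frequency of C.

B is above A, so f_B = 791.6 + 6.6 = 798.2 Hz.
B–C: Beat frequency = 18/2 = 9 Hz.
C is below B, so f_C = 798.2 − 9 = 789.2 Hz.

789.2 Hz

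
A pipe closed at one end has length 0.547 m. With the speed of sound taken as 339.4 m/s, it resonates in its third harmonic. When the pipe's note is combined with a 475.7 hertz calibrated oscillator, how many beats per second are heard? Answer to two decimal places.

Closed pipe (odd harmonics): f_n = n·v/(4L) = 3·339.4/(4·0.547) = 465.3565 Hz.
f_beat = |465.3565 − 475.7| = 10.34 Hz.

10.34 Hz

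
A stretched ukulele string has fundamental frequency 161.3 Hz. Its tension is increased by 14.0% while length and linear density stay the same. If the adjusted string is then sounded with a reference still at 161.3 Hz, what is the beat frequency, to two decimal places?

For a string, f ∝ √T, so the new frequency is 161.3·√1.140 = 172.2213 Hz.
f_beat = |172.2213 − 161.3| = 10.92 Hz.

10.92 Hz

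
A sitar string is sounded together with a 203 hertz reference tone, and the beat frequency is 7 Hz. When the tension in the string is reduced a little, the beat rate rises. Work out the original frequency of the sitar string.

196 Hz

|f − 203| = 7, so the sitar string was at either 196 Hz or 210 Hz.
Lower tension means lower frequency; the adjustment lowers the sitar string's frequency.
The beat rate rose, so the adjustment moved the sitar string further from 203 Hz — it was already below the reference.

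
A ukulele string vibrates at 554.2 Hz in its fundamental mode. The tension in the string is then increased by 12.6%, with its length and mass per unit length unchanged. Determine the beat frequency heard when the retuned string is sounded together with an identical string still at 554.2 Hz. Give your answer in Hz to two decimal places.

For a string, f ∝ √T, so the new frequency is 554.2·√1.126 = 588.0791 Hz.
f_beat = |588.0791 − 554.2| = 33.88 Hz.

33.88 Hz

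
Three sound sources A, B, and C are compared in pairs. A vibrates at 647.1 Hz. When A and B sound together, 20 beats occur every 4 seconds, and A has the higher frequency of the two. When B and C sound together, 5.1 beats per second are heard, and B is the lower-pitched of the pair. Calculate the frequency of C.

A–B: Beat frequency = 20/4 = 5 Hz.
B is below A, so f_B = 647.1 − 5 = 642.1 Hz.
C is above B, so f_C = 642.1 + 5.1 = 647.2 Hz.

647.2 Hz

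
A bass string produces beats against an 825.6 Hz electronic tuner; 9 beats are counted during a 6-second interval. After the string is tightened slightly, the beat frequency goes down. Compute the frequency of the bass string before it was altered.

Beat frequency = 9/6 = 1.5 Hz.
|f − 825.6| = 1.5, so the bass string was at either 824.1 Hz or 827.1 Hz.
Increasing tension raises a string's frequency; the adjustment raises the bass string's frequency.
The beat rate fell, so the adjustment moved the bass string toward 825.6 Hz — it must have started below the reference.

824.1 Hz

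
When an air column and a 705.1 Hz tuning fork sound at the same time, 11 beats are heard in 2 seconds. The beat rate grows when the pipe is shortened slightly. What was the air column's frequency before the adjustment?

Beat frequency = 11/2 = 5.5 Hz.
|f − 705.1| = 5.5, so the air column was at either 699.6 Hz or 710.6 Hz.
A shorter pipe has a higher fundamental; the adjustment raises the air column's frequency.
The beat rate rose, so the adjustment moved the air column further from 705.1 Hz — it was already above the reference.

710.6 Hz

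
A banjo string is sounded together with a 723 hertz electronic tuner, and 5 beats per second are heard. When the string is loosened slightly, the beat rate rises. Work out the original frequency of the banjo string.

718 Hz

|f − 723| = 5, so the banjo string was at either 718 Hz or 728 Hz.
Reducing tension lowers a string's frequency; the adjustment lowers the banjo string's frequency.
The beat rate rose, so the adjustment moved the banjo string further from 723 Hz — it was already below the reference.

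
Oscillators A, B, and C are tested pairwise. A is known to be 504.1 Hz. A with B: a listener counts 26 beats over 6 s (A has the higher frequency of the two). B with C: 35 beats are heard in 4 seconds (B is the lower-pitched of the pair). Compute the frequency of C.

A–B: Beat frequency = 26/6 = 4.3333 Hz.
B is below A, so f_B = 504.1 − 4.3333 = 499.7667 Hz.
B–C: Beat frequency = 35/4 = 8.75 Hz.
C is above B, so f_C = 499.7667 + 8.75 = 508.5167 Hz.

508.5167 Hz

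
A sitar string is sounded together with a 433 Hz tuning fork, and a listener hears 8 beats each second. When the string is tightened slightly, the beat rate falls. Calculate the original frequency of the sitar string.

425 Hz

|f − 433| = 8, so the sitar string was at either 425 Hz or 441 Hz.
Increasing tension raises a string's frequency; the adjustment raises the sitar string's frequency.
The beat rate fell, so the adjustment moved the sitar string toward 433 Hz — it must have started below the reference.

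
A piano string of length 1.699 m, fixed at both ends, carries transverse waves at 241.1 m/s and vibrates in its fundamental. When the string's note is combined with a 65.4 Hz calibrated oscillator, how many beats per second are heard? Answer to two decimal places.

5.55 Hz

For a string fixed at both ends, f_n = n·v/(2L) = 1·241.1/(2·1.699) = 70.9535 Hz.
f_beat = |70.9535 − 65.4| = 5.55 Hz.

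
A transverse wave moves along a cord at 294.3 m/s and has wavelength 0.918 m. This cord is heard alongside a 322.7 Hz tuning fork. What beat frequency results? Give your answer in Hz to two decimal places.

Source frequency f = v/λ = 294.3/0.918 = 320.5882 Hz.
f_beat = |320.5882 − 322.7| = 2.11 Hz.

2.11 Hz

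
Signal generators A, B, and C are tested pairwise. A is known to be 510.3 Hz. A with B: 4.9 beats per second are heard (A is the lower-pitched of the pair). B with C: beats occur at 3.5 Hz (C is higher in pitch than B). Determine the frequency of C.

518.7 Hz

B is above A, so f_B = 510.3 + 4.9 = 515.2 Hz.
C is above B, so f_C = 515.2 + 3.5 = 518.7 Hz.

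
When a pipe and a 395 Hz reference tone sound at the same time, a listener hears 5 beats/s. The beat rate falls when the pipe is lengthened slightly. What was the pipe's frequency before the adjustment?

400 Hz

|f − 395| = 5, so the pipe was at either 390 Hz or 400 Hz.
A longer pipe has a lower fundamental; the adjustment lowers the pipe's frequency.
The beat rate fell, so the adjustment moved the pipe toward 395 Hz — it must have started above the reference.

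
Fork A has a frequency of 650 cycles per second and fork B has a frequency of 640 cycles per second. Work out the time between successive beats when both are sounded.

f_beat = |650 − 640| = 10 Hz.
Beat period T = 1 / f_beat = 1 / 10 s.

0.100 s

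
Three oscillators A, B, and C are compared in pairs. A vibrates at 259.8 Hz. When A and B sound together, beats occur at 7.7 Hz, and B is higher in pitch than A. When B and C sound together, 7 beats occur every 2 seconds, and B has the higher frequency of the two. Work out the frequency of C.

264 Hz

B is above A, so f_B = 259.8 + 7.7 = 267.5 Hz.
B–C: Beat frequency = 7/2 = 3.5 Hz.
C is below B, so f_C = 267.5 − 3.5 = 264 Hz.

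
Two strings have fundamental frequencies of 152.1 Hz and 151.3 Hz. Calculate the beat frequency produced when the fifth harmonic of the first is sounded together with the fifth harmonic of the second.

4.0 Hz

Fifth harmonic of the first: 5·152.1 = 760.5 Hz.
Fifth harmonic of the second: 5·151.3 = 756.5 Hz.
f_beat = |760.5 − 756.5| = 4.0 Hz.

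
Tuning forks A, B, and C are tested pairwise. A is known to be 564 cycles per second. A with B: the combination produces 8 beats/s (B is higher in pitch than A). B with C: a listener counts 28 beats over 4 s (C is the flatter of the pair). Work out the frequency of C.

B is above A, so f_B = 564 + 8 = 572 Hz.
B–C: Beat frequency = 28/4 = 7 Hz.
C is below B, so f_C = 572 − 7 = 565 Hz.

565 Hz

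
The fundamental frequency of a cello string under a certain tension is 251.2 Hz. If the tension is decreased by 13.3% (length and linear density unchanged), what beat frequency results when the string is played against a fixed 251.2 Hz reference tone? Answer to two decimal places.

17.30 Hz

For a string, f ∝ √T, so the new frequency is 251.2·√0.867 = 233.8994 Hz.
f_beat = |233.8994 − 251.2| = 17.30 Hz.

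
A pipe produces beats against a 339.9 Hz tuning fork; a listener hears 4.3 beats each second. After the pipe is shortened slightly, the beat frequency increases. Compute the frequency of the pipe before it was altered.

344.2 Hz

|f − 339.9| = 4.3, so the pipe was at either 335.6 Hz or 344.2 Hz.
A shorter pipe has a higher fundamental; the adjustment raises the pipe's frequency.
The beat rate rose, so the adjustment moved the pipe further from 339.9 Hz — it was already above the reference.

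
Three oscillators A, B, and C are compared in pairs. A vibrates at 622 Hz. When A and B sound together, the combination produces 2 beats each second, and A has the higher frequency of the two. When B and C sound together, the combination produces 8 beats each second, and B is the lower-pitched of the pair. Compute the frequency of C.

B is below A, so f_B = 622 − 2 = 620 Hz.
C is above B, so f_C = 620 + 8 = 628 Hz.

628 Hz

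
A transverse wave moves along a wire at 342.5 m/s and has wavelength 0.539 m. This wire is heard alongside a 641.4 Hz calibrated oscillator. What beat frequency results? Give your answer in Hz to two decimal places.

5.96 Hz

Source frequency f = v/λ = 342.5/0.539 = 635.4360 Hz.
f_beat = |635.4360 − 641.4| = 5.96 Hz.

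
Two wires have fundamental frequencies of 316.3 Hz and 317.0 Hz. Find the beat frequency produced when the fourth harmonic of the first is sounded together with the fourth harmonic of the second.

Fourth harmonic of the first: 4·316.3 = 1265.2 Hz.
Fourth harmonic of the second: 4·317.0 = 1268.0 Hz.
f_beat = |1265.2 − 1268.0| = 2.8 Hz.

2.8 Hz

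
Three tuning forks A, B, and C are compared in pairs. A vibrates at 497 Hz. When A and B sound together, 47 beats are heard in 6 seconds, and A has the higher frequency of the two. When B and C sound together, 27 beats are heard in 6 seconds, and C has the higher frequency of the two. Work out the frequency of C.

A–B: Beat frequency = 47/6 = 7.8333 Hz.
B is below A, so f_B = 497 − 7.8333 = 489.1667 Hz.
B–C: Beat frequency = 27/6 = 4.5 Hz.
C is above B, so f_C = 489.1667 + 4.5 = 493.6667 Hz.

493.6667 Hz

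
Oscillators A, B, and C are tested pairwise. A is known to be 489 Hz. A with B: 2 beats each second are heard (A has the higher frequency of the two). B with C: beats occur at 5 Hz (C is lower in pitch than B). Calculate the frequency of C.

B is below A, so f_B = 489 − 2 = 487 Hz.
C is below B, so f_C = 487 − 5 = 482 Hz.

482 Hz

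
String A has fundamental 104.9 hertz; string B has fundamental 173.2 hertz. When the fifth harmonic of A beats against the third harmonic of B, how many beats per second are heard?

4.9 Hz

Fifth harmonic of the first: 5·104.9 = 524.5 Hz.
Third harmonic of the second: 3·173.2 = 519.6 Hz.
f_beat = |524.5 − 519.6| = 4.9 Hz.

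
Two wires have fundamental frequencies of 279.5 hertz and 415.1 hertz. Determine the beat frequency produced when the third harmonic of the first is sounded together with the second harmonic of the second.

8.3 Hz

Third harmonic of the first: 3·279.5 = 838.5 Hz.
Second harmonic of the second: 2·415.1 = 830.2 Hz.
f_beat = |838.5 − 830.2| = 8.3 Hz.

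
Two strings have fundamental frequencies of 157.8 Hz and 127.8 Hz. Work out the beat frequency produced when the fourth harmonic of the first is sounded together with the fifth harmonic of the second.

Fourth harmonic of the first: 4·157.8 = 631.2 Hz.
Fifth harmonic of the second: 5·127.8 = 639.0 Hz.
f_beat = |631.2 − 639.0| = 7.8 Hz.

7.8 Hz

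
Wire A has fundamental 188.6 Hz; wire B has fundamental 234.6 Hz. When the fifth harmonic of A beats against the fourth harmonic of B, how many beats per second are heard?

Fifth harmonic of the first: 5·188.6 = 943.0 Hz.
Fourth harmonic of the second: 4·234.6 = 938.4 Hz.
f_beat = |943.0 − 938.4| = 4.6 Hz.

4.6 Hz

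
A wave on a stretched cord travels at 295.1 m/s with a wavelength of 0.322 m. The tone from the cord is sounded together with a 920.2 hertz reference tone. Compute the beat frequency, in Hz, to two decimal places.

Source frequency f = v/λ = 295.1/0.322 = 916.4596 Hz.
f_beat = |916.4596 − 920.2| = 3.74 Hz.

3.74 Hz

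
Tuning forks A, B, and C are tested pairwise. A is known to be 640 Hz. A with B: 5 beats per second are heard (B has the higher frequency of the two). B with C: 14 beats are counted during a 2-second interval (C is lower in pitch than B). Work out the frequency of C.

638 Hz

B is above A, so f_B = 640 + 5 = 645 Hz.
B–C: Beat frequency = 14/2 = 7 Hz.
C is below B, so f_C = 645 − 7 = 638 Hz.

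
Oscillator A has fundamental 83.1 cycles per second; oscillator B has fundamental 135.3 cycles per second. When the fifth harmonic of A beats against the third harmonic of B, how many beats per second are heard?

9.6 Hz

Fifth harmonic of the first: 5·83.1 = 415.5 Hz.
Third harmonic of the second: 3·135.3 = 405.9 Hz.
f_beat = |415.5 − 405.9| = 9.6 Hz.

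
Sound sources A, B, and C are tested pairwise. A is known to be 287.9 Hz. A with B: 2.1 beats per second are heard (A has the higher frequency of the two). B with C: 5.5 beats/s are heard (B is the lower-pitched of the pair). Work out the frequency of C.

291.3 Hz

B is below A, so f_B = 287.9 − 2.1 = 285.8 Hz.
C is above B, so f_C = 285.8 + 5.5 = 291.3 Hz.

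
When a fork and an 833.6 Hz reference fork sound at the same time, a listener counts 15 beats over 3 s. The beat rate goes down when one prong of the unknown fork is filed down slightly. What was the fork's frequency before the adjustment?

Beat frequency = 15/3 = 5 Hz.
|f − 833.6| = 5, so the fork was at either 828.6 Hz or 838.6 Hz.
Filing a prong removes mass and raises the fork's frequency; the adjustment raises the fork's frequency.
The beat rate fell, so the adjustment moved the fork toward 833.6 Hz — it must have started below the reference.

828.6 Hz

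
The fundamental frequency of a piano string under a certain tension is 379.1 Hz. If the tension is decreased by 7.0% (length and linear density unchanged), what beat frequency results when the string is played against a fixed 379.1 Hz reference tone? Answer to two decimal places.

13.51 Hz

For a string, f ∝ √T, so the new frequency is 379.1·√0.930 = 365.5908 Hz.
f_beat = |365.5908 − 379.1| = 13.51 Hz.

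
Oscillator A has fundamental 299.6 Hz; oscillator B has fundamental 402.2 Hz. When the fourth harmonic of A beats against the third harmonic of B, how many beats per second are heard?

Fourth harmonic of the first: 4·299.6 = 1198.4 Hz.
Third harmonic of the second: 3·402.2 = 1206.6 Hz.
f_beat = |1198.4 − 1206.6| = 8.2 Hz.

8.2 Hz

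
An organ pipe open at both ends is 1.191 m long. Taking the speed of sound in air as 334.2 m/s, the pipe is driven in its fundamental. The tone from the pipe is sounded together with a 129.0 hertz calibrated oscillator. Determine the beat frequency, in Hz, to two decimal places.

Open pipe: f_n = n·v/(2L) = 1·334.2/(2·1.191) = 140.3023 Hz.
f_beat = |140.3023 − 129.0| = 11.30 Hz.

11.30 Hz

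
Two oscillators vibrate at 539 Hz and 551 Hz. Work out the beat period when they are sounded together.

0.083 s

f_beat = |539 − 551| = 12 Hz.
Beat period T = 1 / f_beat = 1 / 12 s.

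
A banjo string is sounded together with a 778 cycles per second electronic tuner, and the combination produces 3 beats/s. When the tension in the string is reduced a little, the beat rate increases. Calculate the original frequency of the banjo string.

775 Hz

|f − 778| = 3, so the banjo string was at either 775 Hz or 781 Hz.
Lower tension means lower frequency; the adjustment lowers the banjo string's frequency.
The beat rate rose, so the adjustment moved the banjo string further from 778 Hz — it was already below the reference.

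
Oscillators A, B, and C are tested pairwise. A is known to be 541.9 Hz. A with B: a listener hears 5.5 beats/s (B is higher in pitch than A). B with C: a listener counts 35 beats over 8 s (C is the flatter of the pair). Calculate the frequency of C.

B is above A, so f_B = 541.9 + 5.5 = 547.4 Hz.
B–C: Beat frequency = 35/8 = 4.375 Hz.
C is below B, so f_C = 547.4 − 4.375 = 543.025 Hz.

543.025 Hz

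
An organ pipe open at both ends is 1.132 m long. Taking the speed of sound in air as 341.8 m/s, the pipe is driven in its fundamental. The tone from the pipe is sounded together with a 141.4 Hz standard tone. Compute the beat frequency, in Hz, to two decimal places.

9.57 Hz

Open pipe: f_n = n·v/(2L) = 1·341.8/(2·1.132) = 150.9717 Hz.
f_beat = |150.9717 − 141.4| = 9.57 Hz.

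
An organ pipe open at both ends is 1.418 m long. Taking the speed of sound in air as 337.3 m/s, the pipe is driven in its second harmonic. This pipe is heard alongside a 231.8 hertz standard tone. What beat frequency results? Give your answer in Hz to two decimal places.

6.07 Hz

Open pipe: f_n = n·v/(2L) = 2·337.3/(2·1.418) = 237.8702 Hz.
f_beat = |237.8702 − 231.8| = 6.07 Hz.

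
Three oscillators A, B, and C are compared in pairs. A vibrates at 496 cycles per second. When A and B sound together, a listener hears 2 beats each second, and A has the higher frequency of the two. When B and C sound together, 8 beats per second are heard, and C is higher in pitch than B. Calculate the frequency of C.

502 Hz

B is below A, so f_B = 496 − 2 = 494 Hz.
C is above B, so f_C = 494 + 8 = 502 Hz.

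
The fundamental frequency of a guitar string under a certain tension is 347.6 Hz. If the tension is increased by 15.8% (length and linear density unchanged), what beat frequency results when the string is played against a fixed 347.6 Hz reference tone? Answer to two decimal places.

26.45 Hz

For a string, f ∝ √T, so the new frequency is 347.6·√1.158 = 374.0538 Hz.
f_beat = |374.0538 − 347.6| = 26.45 Hz.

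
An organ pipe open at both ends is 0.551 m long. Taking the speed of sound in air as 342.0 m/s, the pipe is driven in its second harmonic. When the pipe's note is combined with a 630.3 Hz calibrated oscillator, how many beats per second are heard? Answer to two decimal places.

9.61 Hz

Open pipe: f_n = n·v/(2L) = 2·342.0/(2·0.551) = 620.6897 Hz.
f_beat = |620.6897 − 630.3| = 9.61 Hz.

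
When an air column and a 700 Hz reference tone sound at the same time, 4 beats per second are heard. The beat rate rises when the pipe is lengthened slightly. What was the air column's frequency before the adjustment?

696 Hz

|f − 700| = 4, so the air column was at either 696 Hz or 704 Hz.
A longer pipe has a lower fundamental; the adjustment lowers the air column's frequency.
The beat rate rose, so the adjustment moved the air column further from 700 Hz — it was already below the reference.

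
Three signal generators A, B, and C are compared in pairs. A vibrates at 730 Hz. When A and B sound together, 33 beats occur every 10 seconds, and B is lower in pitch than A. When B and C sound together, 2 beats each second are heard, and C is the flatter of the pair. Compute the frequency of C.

724.7 Hz

A–B: Beat frequency = 33/10 = 3.3 Hz.
B is below A, so f_B = 730 − 3.3 = 726.7 Hz.
C is below B, so f_C = 726.7 − 2 = 724.7 Hz.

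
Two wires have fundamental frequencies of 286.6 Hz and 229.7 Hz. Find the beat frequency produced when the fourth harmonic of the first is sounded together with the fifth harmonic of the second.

2.1 Hz

Fourth harmonic of the first: 4·286.6 = 1146.4 Hz.
Fifth harmonic of the second: 5·229.7 = 1148.5 Hz.
f_beat = |1146.4 − 1148.5| = 2.1 Hz.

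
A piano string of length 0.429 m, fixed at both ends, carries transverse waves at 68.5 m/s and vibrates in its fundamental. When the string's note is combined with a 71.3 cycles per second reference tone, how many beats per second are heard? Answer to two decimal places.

For a string fixed at both ends, f_n = n·v/(2L) = 1·68.5/(2·0.429) = 79.8368 Hz.
f_beat = |79.8368 − 71.3| = 8.54 Hz.

8.54 Hz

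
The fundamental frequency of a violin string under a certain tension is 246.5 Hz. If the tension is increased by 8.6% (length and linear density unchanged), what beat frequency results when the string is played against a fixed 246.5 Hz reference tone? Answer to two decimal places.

10.38 Hz

For a string, f ∝ √T, so the new frequency is 246.5·√1.086 = 256.8809 Hz.
f_beat = |256.8809 − 246.5| = 10.38 Hz.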